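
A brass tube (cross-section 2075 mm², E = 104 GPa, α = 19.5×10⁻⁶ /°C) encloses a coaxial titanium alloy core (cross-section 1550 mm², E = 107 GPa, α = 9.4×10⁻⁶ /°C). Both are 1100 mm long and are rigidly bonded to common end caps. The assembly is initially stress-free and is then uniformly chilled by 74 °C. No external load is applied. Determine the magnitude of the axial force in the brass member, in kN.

Both members must finish at the same length. With the larger α, the brass tends to over-contract; the plates restrain it, putting the brass in tension and the titanium alloy in compression. With no external load the two internal forces are equal and opposite, magnitude P.
Setting the final lengths equal and cancelling L: (α₁ − α₂)ΔT = P/(A₁E₁) + P/(A₂E₂).
|α₁ − α₂|·ΔT = 10.1×10⁻⁶ × 74 = 0.0007474.
1/(A₁E₁) + 1/(A₂E₂) = 1/(2075×104×10³) + 1/(1550×107×10³) = 1.066×10⁻⁸ N⁻¹.
P = 0.0007474 / 1.066×10⁻⁸ = 70090 N = 70.09 kN.

P ≈ 70.1 kN (tensile in the brass)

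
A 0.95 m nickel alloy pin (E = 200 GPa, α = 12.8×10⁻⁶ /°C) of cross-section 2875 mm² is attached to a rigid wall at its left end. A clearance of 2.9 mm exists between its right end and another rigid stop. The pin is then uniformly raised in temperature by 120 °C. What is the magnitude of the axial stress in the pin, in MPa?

σ ≈ 0 MPa

If the wall were absent the pin would grow by αΔT L = 12.8×10⁻⁶ × 120 × 950 = 1.459 mm.
This is smaller than the 2.9 mm clearance, so the pin expands freely without reaching the stop — the stress is zero.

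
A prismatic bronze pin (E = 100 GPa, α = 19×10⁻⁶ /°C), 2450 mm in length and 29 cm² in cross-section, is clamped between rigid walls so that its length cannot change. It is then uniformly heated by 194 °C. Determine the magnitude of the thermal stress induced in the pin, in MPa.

σ ≈ 369 MPa (compressive)

Because both ends are immovable the net strain is zero, and the suppressed thermal strain is αΔT = 19×10⁻⁶ × 194 = 3686×10⁻⁶.
σ = EαΔT = 100×10³ × 19×10⁻⁶ × 194 = 368.6 MPa (compressive; the pin is trying to expand).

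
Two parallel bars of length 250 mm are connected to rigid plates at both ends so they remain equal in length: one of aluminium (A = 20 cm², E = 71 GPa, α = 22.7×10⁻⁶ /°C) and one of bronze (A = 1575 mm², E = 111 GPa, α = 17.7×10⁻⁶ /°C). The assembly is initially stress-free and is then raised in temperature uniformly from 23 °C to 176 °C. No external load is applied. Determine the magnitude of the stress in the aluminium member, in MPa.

σ ≈ 30 MPa (compressive)

Both members must finish at the same length. With the larger α, the aluminium tends to over-expand; the plates restrain it, putting the aluminium in compression and the bronze in tension. With no external load the two internal forces are equal and opposite, magnitude P.
Compatibility of the two members (thermal + elastic change equal): (α₁ − α₂)ΔT = P·[1/(A₁E₁) + 1/(A₂E₂)].
|α₁ − α₂|·ΔT = 5×10⁻⁶ × 153 = 0.000765.
1/(A₁E₁) + 1/(A₂E₂) = 1/(2000×71×10³) + 1/(1575×111×10³) = 1.276×10⁻⁸ N⁻¹.
So P = 0.000765 / 1.276×10⁻⁸ = 59.94 kN.
σ_{aluminium} = P/A₁ = 59940/2000 = 29.97 MPa, compressive.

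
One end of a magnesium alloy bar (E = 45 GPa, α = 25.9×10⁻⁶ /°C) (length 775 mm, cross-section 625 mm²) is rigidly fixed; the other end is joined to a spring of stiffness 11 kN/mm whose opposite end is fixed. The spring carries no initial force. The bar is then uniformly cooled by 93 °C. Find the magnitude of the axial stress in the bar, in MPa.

Free thermal contraction: δ_free = αΔT L = 25.9×10⁻⁶ × 93 × 775 = 1.867 mm.
With a force P in the spring, the elastic change of the bar is PL/(AE) and that of the spring is P/k; compatibility requires their sum to equal δ_free.
P [ L/(AE) + 1/k ] = δ_free → P [ 775/(625×45×10³) + 1/(11×10³) ] = 1.867.
P = 1.867 / 0.0001185 = 15760 N.
σ = P/A = 15760/625 = 25.21 MPa.

σ ≈ 25.2 MPa (tensile)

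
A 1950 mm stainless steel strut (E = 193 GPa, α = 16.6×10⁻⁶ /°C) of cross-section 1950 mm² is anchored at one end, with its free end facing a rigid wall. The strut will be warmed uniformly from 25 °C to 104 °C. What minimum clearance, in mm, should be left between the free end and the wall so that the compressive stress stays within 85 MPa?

Free expansion if unrestrained: δ_free = αΔT L = 16.6×10⁻⁶ × 79 × 1950 = 2.557 mm.
A stress of 85 MPa corresponds to the wall pushing the strut back by σL/E = 85×1950/(193×10³) = 0.8588 mm.
The gap must absorb the remainder: g_min = 2.557 − 0.8588 = 1.698 mm.

g ≈ 1.7 mm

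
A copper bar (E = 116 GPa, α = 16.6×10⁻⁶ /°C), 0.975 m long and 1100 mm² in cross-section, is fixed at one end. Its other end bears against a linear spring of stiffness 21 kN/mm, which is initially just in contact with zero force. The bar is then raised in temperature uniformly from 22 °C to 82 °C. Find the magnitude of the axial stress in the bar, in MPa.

Free thermal expansion: δ_free = αΔT L = 16.6×10⁻⁶ × 60 × 975 = 0.9711 mm.
With a force P in the spring, the elastic change of the bar is PL/(AE) and that of the spring is P/k; compatibility requires their sum to equal δ_free.
P [ L/(AE) + 1/k ] = δ_free → P [ 975/(1100×116×10³) + 1/(21×10³) ] = 0.9711.
P = 0.9711 / 5.526×10⁻⁵ = 17570 N.
σ = P/A = 17570/1100 = 15.98 MPa.

σ ≈ 16 MPa (compressive)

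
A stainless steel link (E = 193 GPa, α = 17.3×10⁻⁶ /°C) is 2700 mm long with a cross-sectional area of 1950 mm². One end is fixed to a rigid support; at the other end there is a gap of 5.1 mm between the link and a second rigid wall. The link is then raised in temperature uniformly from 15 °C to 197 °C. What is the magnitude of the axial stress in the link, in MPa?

σ ≈ 243 MPa (compressive)

Free thermal elongation = αΔT L = 17.3×10⁻⁶ × 182 × 2700 = 8.501 mm.
The gap closes (δ_free > 5.1 mm) and the wall then resists a further 8.501 − 5.1 = 3.401 mm of expansion.
That suppressed elongation corresponds to σ = E·Δ/L = 193×10³ × 3.401/2700 = 243.1 MPa.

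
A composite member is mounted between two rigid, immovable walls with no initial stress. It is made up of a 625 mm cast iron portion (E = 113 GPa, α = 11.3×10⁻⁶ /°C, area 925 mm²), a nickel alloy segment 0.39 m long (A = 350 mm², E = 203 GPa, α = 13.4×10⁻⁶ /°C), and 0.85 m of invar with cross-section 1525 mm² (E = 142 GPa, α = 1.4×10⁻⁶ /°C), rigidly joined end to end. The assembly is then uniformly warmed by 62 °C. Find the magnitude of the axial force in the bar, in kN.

P ≈ 54.3 kN (compressive)

With the walls removed the bar would change length by δ_free = Σ αᵢΔT Lᵢ = 11.3×10⁻⁶×62×625 + 13.4×10⁻⁶×62×390 + 1.4×10⁻⁶×62×850 = 0.8357 mm.
Since the ends are fixed, an axial force P builds up, equal in every segment, with P · Σ Lᵢ/(AᵢEᵢ) = δ_free.
The series flexibility is Σ Lᵢ/(AᵢEᵢ) = 625/(925×113×10³) + 390/(350×203×10³) + 850/(1525×142×10³) = 1.539×10⁻⁵ mm/N.
So P = 0.8357 / 1.539×10⁻⁵ = 54.29 kN, compressive.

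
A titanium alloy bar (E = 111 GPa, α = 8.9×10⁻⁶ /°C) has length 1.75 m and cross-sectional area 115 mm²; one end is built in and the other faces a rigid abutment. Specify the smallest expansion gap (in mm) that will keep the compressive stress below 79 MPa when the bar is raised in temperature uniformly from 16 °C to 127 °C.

g ≈ 0.483 mm

Free expansion if unrestrained: δ_free = αΔT L = 8.9×10⁻⁶ × 111 × 1750 = 1.729 mm.
A stress of 79 MPa corresponds to the wall pushing the bar back by σL/E = 79×1750/(111×10³) = 1.245 mm.
The gap must absorb the remainder: g_min = 1.729 − 1.245 = 0.4833 mm.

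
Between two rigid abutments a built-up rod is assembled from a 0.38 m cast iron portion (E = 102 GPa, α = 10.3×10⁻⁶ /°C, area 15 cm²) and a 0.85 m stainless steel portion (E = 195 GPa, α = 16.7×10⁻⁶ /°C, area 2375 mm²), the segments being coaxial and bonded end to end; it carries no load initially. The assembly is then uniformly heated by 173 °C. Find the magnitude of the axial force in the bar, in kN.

P ≈ 725 kN (compressive)

If the supports were absent, the total length change would be Σ αᵢΔT Lᵢ = 10.3×10⁻⁶×173×380 + 16.7×10⁻⁶×173×850 = 3.133 mm.
The walls prevent any net length change, so an axial force P (same in every segment) develops. Compatibility: P · Σ Lᵢ/(AᵢEᵢ) = δ_free.
Σ Lᵢ/(AᵢEᵢ) = 380/(1500×102×10³) + 850/(2375×195×10³) = 4.319×10⁻⁶ mm/N.
So P = 3.133 / 4.319×10⁻⁶ = 725.4 kN, compressive.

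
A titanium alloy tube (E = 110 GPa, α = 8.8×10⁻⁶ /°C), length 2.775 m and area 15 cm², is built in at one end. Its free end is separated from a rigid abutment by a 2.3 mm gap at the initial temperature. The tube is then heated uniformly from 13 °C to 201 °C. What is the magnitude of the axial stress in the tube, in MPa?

Unrestrained expansion: δ_free = αΔT L = 8.8×10⁻⁶ × 188 × 2775 = 4.591 mm.
The gap closes (δ_free > 2.3 mm) and the wall then resists a further 4.591 − 2.3 = 2.291 mm of expansion.
So σ = E(δ_free − g)/L = 110×10³ × 2.291/2775 = 90.81 MPa.

σ ≈ 90.8 MPa (compressive)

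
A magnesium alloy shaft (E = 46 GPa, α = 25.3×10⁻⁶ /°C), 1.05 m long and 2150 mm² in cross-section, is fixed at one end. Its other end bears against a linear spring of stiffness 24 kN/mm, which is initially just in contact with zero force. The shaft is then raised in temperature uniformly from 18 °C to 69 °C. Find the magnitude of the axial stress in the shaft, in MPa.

The unrestrained thermal change is αΔT L = 25.3×10⁻⁶ × 51 × 1050 = 1.355 mm.
With a force P in the spring, the elastic change of the shaft is PL/(AE) and that of the spring is P/k; compatibility requires their sum to equal δ_free.
So P = δ_free / [L/(AE) + 1/k] = 1.355 / [ 1050/(2150×46×10³) + 1/(24×10³) ].
P = 1.355 / 5.228×10⁻⁵ = 25910 N.
σ = P/A = 25910/2150 = 12.05 MPa.

σ ≈ 12.1 MPa (compressive)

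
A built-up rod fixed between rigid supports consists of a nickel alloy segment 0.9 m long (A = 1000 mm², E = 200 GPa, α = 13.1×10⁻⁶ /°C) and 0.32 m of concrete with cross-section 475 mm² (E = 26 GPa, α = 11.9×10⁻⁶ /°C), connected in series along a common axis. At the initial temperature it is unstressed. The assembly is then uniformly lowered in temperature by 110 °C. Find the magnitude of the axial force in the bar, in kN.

P ≈ 56.4 kN (tensile)

If the supports were absent, the total length change would be Σ αᵢΔT Lᵢ = 13.1×10⁻⁶×110×900 + 11.9×10⁻⁶×110×320 = 1.716 mm.
The walls prevent any net length change, so an axial force P (same in every segment) develops. Compatibility: P · Σ Lᵢ/(AᵢEᵢ) = δ_free.
Σ Lᵢ/(AᵢEᵢ) = 900/(1000×200×10³) + 320/(475×26×10³) = 3.041×10⁻⁵ mm/N.
P = 1.716 / 3.041×10⁻⁵ = 56420 N = 56.42 kN, tensile.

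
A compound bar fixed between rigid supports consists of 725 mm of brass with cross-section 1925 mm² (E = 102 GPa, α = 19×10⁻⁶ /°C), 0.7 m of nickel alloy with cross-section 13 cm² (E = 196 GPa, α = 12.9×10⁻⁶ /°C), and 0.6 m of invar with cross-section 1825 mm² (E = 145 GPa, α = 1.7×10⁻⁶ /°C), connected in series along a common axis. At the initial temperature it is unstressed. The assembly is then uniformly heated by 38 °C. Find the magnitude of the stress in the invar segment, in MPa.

If the supports were absent, the total length change would be Σ αᵢΔT Lᵢ = 19×10⁻⁶×38×725 + 12.9×10⁻⁶×38×700 + 1.7×10⁻⁶×38×600 = 0.9053 mm.
The rigid supports impose zero overall length change; the single axial force P common to all segments must satisfy P Σ Lᵢ/(AᵢEᵢ) = δ_free.
The series flexibility is Σ Lᵢ/(AᵢEᵢ) = 725/(1925×102×10³) + 700/(1300×196×10³) + 600/(1825×145×10³) = 8.707×10⁻⁶ mm/N.
Hence P = δ_free / Σ(L/AE) = 0.9053/8.707×10⁻⁶ = 104 kN (compressive).
σ_{invar} = P / A = 104000 / 1825 = 56.98 MPa.

σ ≈ 57 MPa (compressive)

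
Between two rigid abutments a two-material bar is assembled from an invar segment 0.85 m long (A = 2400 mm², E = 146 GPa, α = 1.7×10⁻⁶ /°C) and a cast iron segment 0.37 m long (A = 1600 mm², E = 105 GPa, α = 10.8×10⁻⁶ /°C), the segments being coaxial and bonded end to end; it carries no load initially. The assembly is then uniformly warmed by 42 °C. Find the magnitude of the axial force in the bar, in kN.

P ≈ 49.4 kN (compressive)

Free thermal expansion of the whole bar: Σ αᵢΔT Lᵢ = 1.7×10⁻⁶×42×850 + 10.8×10⁻⁶×42×370 = 0.2285 mm.
The walls prevent any net length change, so an axial force P (same in every segment) develops. Compatibility: P · Σ Lᵢ/(AᵢEᵢ) = δ_free.
Σ Lᵢ/(AᵢEᵢ) = 850/(2400×146×10³) + 370/(1600×105×10³) = 4.628×10⁻⁶ mm/N.
P = 0.2285 / 4.628×10⁻⁶ = 49380 N = 49.38 kN, compressive.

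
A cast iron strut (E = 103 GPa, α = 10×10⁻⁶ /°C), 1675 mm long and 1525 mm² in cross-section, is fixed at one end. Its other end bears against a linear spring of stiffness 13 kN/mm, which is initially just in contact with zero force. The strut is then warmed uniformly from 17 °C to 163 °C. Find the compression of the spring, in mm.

If the spring were absent the strut would lengthen by αΔT L = 10×10⁻⁶ × 146 × 1675 = 2.446 mm.
Let P be the compressive force at the spring. The strut shortens elastically by PL/(AE) and the spring compresses by P/k; together these equal δ_free.
P [ L/(AE) + 1/k ] = δ_free → P [ 1675/(1525×103×10³) + 1/(13×10³) ] = 2.446.
P = 2.446 / 8.759×10⁻⁵ = 27920 N.
Spring compression = P/k = 27920/(13×10³) = 2.148 mm.

δ ≈ 2.15 mm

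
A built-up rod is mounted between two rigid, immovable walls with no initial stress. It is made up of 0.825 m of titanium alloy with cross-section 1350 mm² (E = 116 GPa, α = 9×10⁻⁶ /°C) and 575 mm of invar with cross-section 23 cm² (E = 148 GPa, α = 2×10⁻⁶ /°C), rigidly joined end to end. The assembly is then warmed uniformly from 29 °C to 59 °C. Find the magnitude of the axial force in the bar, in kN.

P ≈ 37 kN (compressive)

If the supports were absent, the total length change would be Σ αᵢΔT Lᵢ = 9×10⁻⁶×30×825 + 2×10⁻⁶×30×575 = 0.2572 mm.
The walls prevent any net length change, so an axial force P (same in every segment) develops. Compatibility: P · Σ Lᵢ/(AᵢEᵢ) = δ_free.
Σ Lᵢ/(AᵢEᵢ) = 825/(1350×116×10³) + 575/(2300×148×10³) = 6.957×10⁻⁶ mm/N.
Hence P = δ_free / Σ(L/AE) = 0.2572/6.957×10⁻⁶ = 36.98 kN (compressive).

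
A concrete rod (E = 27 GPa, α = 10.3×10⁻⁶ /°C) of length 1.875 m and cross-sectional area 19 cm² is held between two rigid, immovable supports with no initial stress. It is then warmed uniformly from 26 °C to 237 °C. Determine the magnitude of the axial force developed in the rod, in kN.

P ≈ 111 kN (compressive)

The ends cannot move, so σ = EαΔT = 27×10³ × 10.3×10⁻⁶ × 211 = 58.68 MPa.
P = AEαΔT = 1900 × 27×10³ × 10.3×10⁻⁶ × 211 = 111.5 kN (compressive).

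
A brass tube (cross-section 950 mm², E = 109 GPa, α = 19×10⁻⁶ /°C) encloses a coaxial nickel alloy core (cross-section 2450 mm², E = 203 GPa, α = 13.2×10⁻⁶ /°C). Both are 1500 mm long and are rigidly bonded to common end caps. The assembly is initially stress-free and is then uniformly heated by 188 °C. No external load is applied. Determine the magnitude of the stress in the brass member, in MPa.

σ ≈ 98.4 MPa (compressive)

The brass has the larger α, so on heating it would change length more than the nickel alloy if both were free. The rigid plates force a common final length, so the brass is put into compression and the nickel alloy into tension, with equal and opposite forces P (no external load).
Equating the net (thermal + elastic) strains gives |α₁ − α₂|·ΔT = P·[1/(A₁E₁) + 1/(A₂E₂)].
|α₁ − α₂|·ΔT = 5.8×10⁻⁶ × 188 = 0.00109.
1/(A₁E₁) + 1/(A₂E₂) = 1/(950×109×10³) + 1/(2450×203×10³) = 1.167×10⁻⁸ N⁻¹.
P = 0.00109 / 1.167×10⁻⁸ = 93450 N = 93.45 kN.
σ_{brass} = P/A₁ = 93450/950 = 98.37 MPa, compressive.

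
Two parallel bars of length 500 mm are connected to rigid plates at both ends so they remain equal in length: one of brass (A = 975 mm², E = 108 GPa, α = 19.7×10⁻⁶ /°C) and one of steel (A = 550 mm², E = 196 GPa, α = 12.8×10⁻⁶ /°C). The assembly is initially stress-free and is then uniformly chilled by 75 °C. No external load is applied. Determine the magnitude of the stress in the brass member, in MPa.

Both members must finish at the same length. With the larger α, the brass tends to over-contract; the plates restrain it, putting the brass in tension and the steel in compression. With no external load the two internal forces are equal and opposite, magnitude P.
Compatibility of the two members (thermal + elastic change equal): (α₁ − α₂)ΔT = P·[1/(A₁E₁) + 1/(A₂E₂)].
|α₁ − α₂|·ΔT = 6.9×10⁻⁶ × 75 = 0.0005175.
1/(A₁E₁) + 1/(A₂E₂) = 1/(975×108×10³) + 1/(550×196×10³) = 1.877×10⁻⁸ N⁻¹.
P = 0.0005175 / 1.877×10⁻⁸ = 27570 N = 27.57 kN.
σ_{brass} = P/A₁ = 27570/975 = 28.27 MPa, tensile.

σ ≈ 28.3 MPa (tensile)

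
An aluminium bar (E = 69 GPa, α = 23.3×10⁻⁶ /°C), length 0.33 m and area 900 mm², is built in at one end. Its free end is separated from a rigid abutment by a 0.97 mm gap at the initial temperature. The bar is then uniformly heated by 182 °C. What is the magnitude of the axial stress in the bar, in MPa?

σ ≈ 89.8 MPa (compressive)

Free thermal elongation = αΔT L = 23.3×10⁻⁶ × 182 × 330 = 1.399 mm.
This exceeds the 0.97 mm gap, so the wall pushes back. The portion of expansion that must be recovered elastically is δ_free − gap = 1.399 − 0.97 = 0.4294 mm.
That suppressed elongation corresponds to σ = E·Δ/L = 69×10³ × 0.4294/330 = 89.78 MPa.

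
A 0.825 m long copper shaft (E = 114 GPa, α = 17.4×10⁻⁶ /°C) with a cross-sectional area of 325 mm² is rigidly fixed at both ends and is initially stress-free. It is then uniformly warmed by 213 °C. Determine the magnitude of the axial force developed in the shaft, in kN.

With zero net strain, σ = E·αΔT = 114 GPa × 17.4×10⁻⁶ × 213 = 422.5 MPa.
Axial force P = σA = 422.5 × 325 = 137300 N = 137.3 kN, compressive.

P ≈ 137 kN (compressive)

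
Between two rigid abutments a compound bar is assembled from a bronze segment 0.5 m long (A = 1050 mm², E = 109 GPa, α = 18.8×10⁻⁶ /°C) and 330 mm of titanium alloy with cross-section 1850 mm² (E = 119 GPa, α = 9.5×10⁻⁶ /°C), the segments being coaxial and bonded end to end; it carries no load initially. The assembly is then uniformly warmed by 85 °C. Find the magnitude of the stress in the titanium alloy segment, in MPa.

If the supports were absent, the total length change would be Σ αᵢΔT Lᵢ = 18.8×10⁻⁶×85×500 + 9.5×10⁻⁶×85×330 = 1.065 mm.
Since the ends are fixed, an axial force P builds up, equal in every segment, with P · Σ Lᵢ/(AᵢEᵢ) = δ_free.
The series flexibility is Σ Lᵢ/(AᵢEᵢ) = 500/(1050×109×10³) + 330/(1850×119×10³) = 5.868×10⁻⁶ mm/N.
So P = 1.065 / 5.868×10⁻⁶ = 181.6 kN, compressive.
σ_{titanium alloy} = P / A = 181600 / 1850 = 98.15 MPa.

σ ≈ 98.2 MPa (compressive)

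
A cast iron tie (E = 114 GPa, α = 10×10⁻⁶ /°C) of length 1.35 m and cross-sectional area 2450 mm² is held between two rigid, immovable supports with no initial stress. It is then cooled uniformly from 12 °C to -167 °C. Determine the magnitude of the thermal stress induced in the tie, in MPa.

The supports are rigid, so the total axial strain is zero. The restrained thermal strain is ε = αΔT = 10×10⁻⁶ × 179 = 1790×10⁻⁶.
The stress required to suppress this strain is σ = Eε = 114×10³ × 1790×10⁻⁶ = 204.1 MPa, tensile since the tie is trying to contract.

σ ≈ 204 MPa (tensile)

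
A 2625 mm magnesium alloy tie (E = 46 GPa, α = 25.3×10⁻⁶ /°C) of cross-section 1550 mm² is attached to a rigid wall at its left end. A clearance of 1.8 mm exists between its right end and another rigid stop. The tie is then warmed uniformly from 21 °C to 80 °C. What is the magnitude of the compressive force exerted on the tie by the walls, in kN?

P ≈ 57.5 kN

Free thermal elongation = αΔT L = 25.3×10⁻⁶ × 59 × 2625 = 3.918 mm.
The gap closes (δ_free > 1.8 mm) and the wall then resists a further 3.918 − 1.8 = 2.118 mm of expansion.
So σ = E(δ_free − g)/L = 46×10³ × 2.118/2625 = 37.12 MPa.
Force on the wall = σA = 37.12 × 1550 mm² = 57.54 kN.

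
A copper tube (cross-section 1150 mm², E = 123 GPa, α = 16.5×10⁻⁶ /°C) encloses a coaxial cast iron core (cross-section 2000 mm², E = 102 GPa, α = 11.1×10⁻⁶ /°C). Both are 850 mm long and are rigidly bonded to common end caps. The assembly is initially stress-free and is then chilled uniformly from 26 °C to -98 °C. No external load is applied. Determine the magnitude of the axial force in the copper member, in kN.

P ≈ 55.9 kN (tensile in the copper)

The copper has the larger α, so on cooling it would change length more than the cast iron if both were free. The rigid plates force a common final length, so the copper is put into tension and the cast iron into compression, with equal and opposite forces P (no external load).
Compatibility of the two members (thermal + elastic change equal): (α₁ − α₂)ΔT = P·[1/(A₁E₁) + 1/(A₂E₂)].
|α₁ − α₂|·ΔT = 5.4×10⁻⁶ × 124 = 0.0006696.
1/(A₁E₁) + 1/(A₂E₂) = 1/(1150×123×10³) + 1/(2000×102×10³) = 1.197×10⁻⁸ N⁻¹.
So P = 0.0006696 / 1.197×10⁻⁸ = 55.93 kN.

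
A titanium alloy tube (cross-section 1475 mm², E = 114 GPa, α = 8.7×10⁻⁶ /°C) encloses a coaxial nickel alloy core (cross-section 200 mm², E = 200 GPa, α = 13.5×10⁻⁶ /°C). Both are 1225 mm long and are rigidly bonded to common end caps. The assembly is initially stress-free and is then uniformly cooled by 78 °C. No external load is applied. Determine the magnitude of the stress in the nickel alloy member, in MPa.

σ ≈ 60.5 MPa (tensile)

Both members must finish at the same length. With the larger α, the nickel alloy tends to over-contract; the plates restrain it, putting the nickel alloy in tension and the titanium alloy in compression. With no external load the two internal forces are equal and opposite, magnitude P.
Compatibility of the two members (thermal + elastic change equal): (α₁ − α₂)ΔT = P·[1/(A₁E₁) + 1/(A₂E₂)].
|α₁ − α₂|·ΔT = 4.8×10⁻⁶ × 78 = 0.0003744.
1/(A₁E₁) + 1/(A₂E₂) = 1/(1475×114×10³) + 1/(200×200×10³) = 3.095×10⁻⁸ N⁻¹.
So P = 0.0003744 / 3.095×10⁻⁸ = 12.1 kN.
σ_{nickel alloy} = P/A₂ = 12100/200 = 60.49 MPa, tensile.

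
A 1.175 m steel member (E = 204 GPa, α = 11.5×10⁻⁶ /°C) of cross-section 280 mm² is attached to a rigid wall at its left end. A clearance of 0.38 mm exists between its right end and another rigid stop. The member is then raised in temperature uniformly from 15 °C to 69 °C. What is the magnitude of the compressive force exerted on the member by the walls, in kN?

P ≈ 17 kN

Unrestrained expansion: δ_free = αΔT L = 11.5×10⁻⁶ × 54 × 1175 = 0.7297 mm.
The gap closes (δ_free > 0.38 mm) and the wall then resists a further 0.7297 − 0.38 = 0.3497 mm of expansion.
That suppressed elongation corresponds to σ = E·Δ/L = 204×10³ × 0.3497/1175 = 60.71 MPa.
P = σA = 60.71 × 280 = 17 kN.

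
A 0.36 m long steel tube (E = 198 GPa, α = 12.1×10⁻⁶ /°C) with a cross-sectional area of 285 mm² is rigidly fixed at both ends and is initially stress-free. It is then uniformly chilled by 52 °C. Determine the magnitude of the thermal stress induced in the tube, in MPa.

The supports are rigid, so the total axial strain is zero. The restrained thermal strain is ε = αΔT = 12.1×10⁻⁶ × 52 = 629.2×10⁻⁶.
σ = EαΔT = 198×10³ × 12.1×10⁻⁶ × 52 = 124.6 MPa (tensile; the tube is trying to contract).

σ ≈ 125 MPa (tensile)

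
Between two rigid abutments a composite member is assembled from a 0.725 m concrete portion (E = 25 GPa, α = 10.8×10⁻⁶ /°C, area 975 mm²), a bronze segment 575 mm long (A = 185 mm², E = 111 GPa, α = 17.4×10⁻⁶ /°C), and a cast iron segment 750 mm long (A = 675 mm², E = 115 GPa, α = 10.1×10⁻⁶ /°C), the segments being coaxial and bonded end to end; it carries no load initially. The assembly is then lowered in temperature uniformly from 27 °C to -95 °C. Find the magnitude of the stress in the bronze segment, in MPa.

σ ≈ 249 MPa (tensile)

Free thermal contraction of the whole bar: Σ αᵢΔT Lᵢ = 10.8×10⁻⁶×122×725 + 17.4×10⁻⁶×122×575 + 10.1×10⁻⁶×122×750 = 3.1 mm.
The rigid supports impose zero overall length change; the single axial force P common to all segments must satisfy P Σ Lᵢ/(AᵢEᵢ) = δ_free.
The series flexibility is Σ Lᵢ/(AᵢEᵢ) = 725/(975×25×10³) + 575/(185×111×10³) + 750/(675×115×10³) = 6.741×10⁻⁵ mm/N.
Hence P = δ_free / Σ(L/AE) = 3.1/6.741×10⁻⁵ = 45.99 kN (tensile).
σ_{bronze} = P / A = 45990 / 185 = 248.6 MPa.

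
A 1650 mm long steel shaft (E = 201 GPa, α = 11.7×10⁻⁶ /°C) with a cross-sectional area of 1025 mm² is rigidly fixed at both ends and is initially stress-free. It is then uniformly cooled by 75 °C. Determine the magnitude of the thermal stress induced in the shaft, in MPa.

σ ≈ 176 MPa (tensile)

The supports are rigid, so the total axial strain is zero. The restrained thermal strain is ε = αΔT = 11.7×10⁻⁶ × 75 = 877.5×10⁻⁶.
The stress required to suppress this strain is σ = Eε = 201×10³ × 877.5×10⁻⁶ = 176.4 MPa, tensile since the shaft is trying to contract.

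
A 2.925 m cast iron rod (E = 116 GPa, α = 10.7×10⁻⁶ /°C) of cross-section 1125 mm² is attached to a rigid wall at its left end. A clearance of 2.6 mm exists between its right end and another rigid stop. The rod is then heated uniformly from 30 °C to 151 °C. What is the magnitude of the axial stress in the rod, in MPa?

σ ≈ 47.1 MPa (compressive)

Unrestrained expansion: δ_free = αΔT L = 10.7×10⁻⁶ × 121 × 2925 = 3.787 mm.
The gap closes (δ_free > 2.6 mm) and the wall then resists a further 3.787 − 2.6 = 1.187 mm of expansion.
Compatibility: PL/(AE) = 1.187 mm, so σ = P/A = E × (1.187/2925) = 47.07 MPa.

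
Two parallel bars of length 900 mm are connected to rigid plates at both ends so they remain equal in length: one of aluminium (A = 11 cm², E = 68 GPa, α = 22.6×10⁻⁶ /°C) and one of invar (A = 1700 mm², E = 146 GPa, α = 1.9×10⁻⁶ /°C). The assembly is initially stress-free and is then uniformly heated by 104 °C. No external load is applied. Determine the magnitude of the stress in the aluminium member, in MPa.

σ ≈ 112 MPa (compressive)

The aluminium has the larger α, so on heating it would change length more than the invar if both were free. The rigid plates force a common final length, so the aluminium is put into compression and the invar into tension, with equal and opposite forces P (no external load).
Equating the net (thermal + elastic) strains gives |α₁ − α₂|·ΔT = P·[1/(A₁E₁) + 1/(A₂E₂)].
|α₁ − α₂|·ΔT = 20.7×10⁻⁶ × 104 = 0.002153.
1/(A₁E₁) + 1/(A₂E₂) = 1/(1100×68×10³) + 1/(1700×146×10³) = 1.74×10⁻⁸ N⁻¹.
So P = 0.002153 / 1.74×10⁻⁸ = 123.7 kN.
σ_{aluminium} = P/A₁ = 123700/1100 = 112.5 MPa, compressive.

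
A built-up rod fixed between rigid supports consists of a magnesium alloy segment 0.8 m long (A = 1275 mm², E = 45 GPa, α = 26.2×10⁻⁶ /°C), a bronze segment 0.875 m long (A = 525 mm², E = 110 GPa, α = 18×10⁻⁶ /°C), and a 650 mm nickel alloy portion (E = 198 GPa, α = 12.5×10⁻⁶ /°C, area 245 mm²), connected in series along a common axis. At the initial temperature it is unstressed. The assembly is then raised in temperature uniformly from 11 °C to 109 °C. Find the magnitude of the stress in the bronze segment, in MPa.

With the walls removed the bar would change length by δ_free = Σ αᵢΔT Lᵢ = 26.2×10⁻⁶×98×800 + 18×10⁻⁶×98×875 + 12.5×10⁻⁶×98×650 = 4.394 mm.
Since the ends are fixed, an axial force P builds up, equal in every segment, with P · Σ Lᵢ/(AᵢEᵢ) = δ_free.
The series flexibility is Σ Lᵢ/(AᵢEᵢ) = 800/(1275×45×10³) + 875/(525×110×10³) + 650/(245×198×10³) = 4.249×10⁻⁵ mm/N.
P = 4.394 / 4.249×10⁻⁵ = 103400 N = 103.4 kN, compressive.
σ_{bronze} = P / A = 103400 / 525 = 196.9 MPa.

σ ≈ 197 MPa (compressive)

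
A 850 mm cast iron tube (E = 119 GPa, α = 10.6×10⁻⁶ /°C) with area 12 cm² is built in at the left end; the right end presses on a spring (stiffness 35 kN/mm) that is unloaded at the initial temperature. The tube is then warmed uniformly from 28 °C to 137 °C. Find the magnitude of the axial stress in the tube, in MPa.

σ ≈ 23.7 MPa (compressive)

Free thermal expansion: δ_free = αΔT L = 10.6×10⁻⁶ × 109 × 850 = 0.9821 mm.
With a force P in the spring, the elastic change of the tube is PL/(AE) and that of the spring is P/k; compatibility requires their sum to equal δ_free.
So P = δ_free / [L/(AE) + 1/k] = 0.9821 / [ 850/(1200×119×10³) + 1/(35×10³) ].
P = 0.9821 / 3.452×10⁻⁵ = 28450 N.
σ = P/A = 28450/1200 = 23.71 MPa.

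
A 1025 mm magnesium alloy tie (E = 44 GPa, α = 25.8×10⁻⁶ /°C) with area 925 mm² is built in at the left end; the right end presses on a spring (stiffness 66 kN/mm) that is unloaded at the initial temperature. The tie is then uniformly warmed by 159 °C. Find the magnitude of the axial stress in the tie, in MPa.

If the spring were absent the tie would lengthen by αΔT L = 25.8×10⁻⁶ × 159 × 1025 = 4.205 mm.
With a force P in the spring, the elastic change of the tie is PL/(AE) and that of the spring is P/k; compatibility requires their sum to equal δ_free.
P [ L/(AE) + 1/k ] = δ_free → P [ 1025/(925×44×10³) + 1/(66×10³) ] = 4.205.
P = 4.205 / 4.034×10⁻⁵ = 104200 N.
σ = P/A = 104200/925 = 112.7 MPa.

σ ≈ 113 MPa (compressive)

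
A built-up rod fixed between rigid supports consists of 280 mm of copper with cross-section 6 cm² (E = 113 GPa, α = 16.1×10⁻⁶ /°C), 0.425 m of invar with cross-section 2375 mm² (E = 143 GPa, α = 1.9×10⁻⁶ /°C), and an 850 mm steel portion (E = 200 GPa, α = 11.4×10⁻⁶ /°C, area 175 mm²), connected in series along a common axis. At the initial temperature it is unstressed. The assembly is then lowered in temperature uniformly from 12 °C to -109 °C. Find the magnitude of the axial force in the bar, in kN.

P ≈ 61.2 kN (tensile)

Free thermal contraction of the whole bar: Σ αᵢΔT Lᵢ = 16.1×10⁻⁶×121×280 + 1.9×10⁻⁶×121×425 + 11.4×10⁻⁶×121×850 = 1.816 mm.
The walls prevent any net length change, so an axial force P (same in every segment) develops. Compatibility: P · Σ Lᵢ/(AᵢEᵢ) = δ_free.
Σ Lᵢ/(AᵢEᵢ) = 280/(600×113×10³) + 425/(2375×143×10³) + 850/(175×200×10³) = 2.967×10⁻⁵ mm/N.
So P = 1.816 / 2.967×10⁻⁵ = 61.2 kN, tensile.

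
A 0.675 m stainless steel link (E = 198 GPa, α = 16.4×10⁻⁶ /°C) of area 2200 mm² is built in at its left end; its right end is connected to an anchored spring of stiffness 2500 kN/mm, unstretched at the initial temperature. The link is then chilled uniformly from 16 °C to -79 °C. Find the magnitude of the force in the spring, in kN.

Free thermal contraction: δ_free = αΔT L = 16.4×10⁻⁶ × 95 × 675 = 1.052 mm.
With a force P in the spring, the elastic change of the link is PL/(AE) and that of the spring is P/k; compatibility requires their sum to equal δ_free.
So P = δ_free / [L/(AE) + 1/k] = 1.052 / [ 675/(2200×198×10³) + 1/(2500×10³) ].
P = 1.052 / 1.95×10⁻⁶ = 539400 N.

P ≈ 539 kN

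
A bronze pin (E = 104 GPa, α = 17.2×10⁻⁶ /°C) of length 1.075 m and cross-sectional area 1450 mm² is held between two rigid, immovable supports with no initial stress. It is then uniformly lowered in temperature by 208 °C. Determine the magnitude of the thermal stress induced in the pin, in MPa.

σ ≈ 372 MPa (tensile)

With length fixed, the mechanical strain must cancel the thermal strain αΔT = 17.2×10⁻⁶ × 208 = 3577.6×10⁻⁶.
Hence σ = E·αΔT = 104×10³ × 3577.6×10⁻⁶ = 372.1 MPa, tensile.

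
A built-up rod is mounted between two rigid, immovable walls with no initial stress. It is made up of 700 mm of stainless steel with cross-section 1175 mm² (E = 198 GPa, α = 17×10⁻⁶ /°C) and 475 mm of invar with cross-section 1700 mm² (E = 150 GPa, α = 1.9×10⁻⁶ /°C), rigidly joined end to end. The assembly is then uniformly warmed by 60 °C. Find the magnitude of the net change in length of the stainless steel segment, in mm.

If the supports were absent, the total length change would be Σ αᵢΔT Lᵢ = 17×10⁻⁶×60×700 + 1.9×10⁻⁶×60×475 = 0.7682 mm.
The walls prevent any net length change, so an axial force P (same in every segment) develops. Compatibility: P · Σ Lᵢ/(AᵢEᵢ) = δ_free.
Σ Lᵢ/(AᵢEᵢ) = 700/(1175×198×10³) + 475/(1700×150×10³) = 4.872×10⁻⁶ mm/N.
P = 0.7682 / 4.872×10⁻⁶ = 157700 N = 157.7 kN, compressive.
For the stainless steel segment, free thermal change = 17×10⁻⁶×60×700 = 0.714 mm and elastic change from P = 157700×700/(1175×198×10³) = 0.4744 mm; these oppose, so the net change is 0.24 mm (segment lengthens).

|ΔL| ≈ 0.24 mm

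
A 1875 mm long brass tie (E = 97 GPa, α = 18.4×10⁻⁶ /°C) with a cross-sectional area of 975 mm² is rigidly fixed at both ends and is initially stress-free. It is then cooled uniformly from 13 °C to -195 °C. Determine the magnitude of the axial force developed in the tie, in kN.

With zero net strain, σ = E·αΔT = 97 GPa × 18.4×10⁻⁶ × 208 = 371.2 MPa.
Axial force P = σA = 371.2 × 975 = 362000 N = 362 kN, tensile.

P ≈ 362 kN (tensile)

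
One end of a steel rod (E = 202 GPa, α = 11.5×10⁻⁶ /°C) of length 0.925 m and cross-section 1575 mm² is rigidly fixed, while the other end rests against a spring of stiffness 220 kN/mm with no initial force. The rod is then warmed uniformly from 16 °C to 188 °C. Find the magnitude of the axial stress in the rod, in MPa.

Free thermal expansion: δ_free = αΔT L = 11.5×10⁻⁶ × 172 × 925 = 1.83 mm.
Let P be the compressive force at the spring. The rod shortens elastically by PL/(AE) and the spring compresses by P/k; together these equal δ_free.
P [ L/(AE) + 1/k ] = δ_free → P [ 925/(1575×202×10³) + 1/(220×10³) ] = 1.83.
P = 1.83 / 7.453×10⁻⁶ = 245500 N.
σ = P/A = 245500/1575 = 155.9 MPa.

σ ≈ 156 MPa (compressive)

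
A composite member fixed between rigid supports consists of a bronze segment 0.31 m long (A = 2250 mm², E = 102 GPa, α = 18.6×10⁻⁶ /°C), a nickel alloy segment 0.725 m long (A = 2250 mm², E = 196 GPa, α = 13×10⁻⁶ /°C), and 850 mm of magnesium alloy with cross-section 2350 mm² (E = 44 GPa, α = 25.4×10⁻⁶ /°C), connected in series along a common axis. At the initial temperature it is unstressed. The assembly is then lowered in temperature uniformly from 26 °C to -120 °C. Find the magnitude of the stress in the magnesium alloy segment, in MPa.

Free thermal contraction of the whole bar: Σ αᵢΔT Lᵢ = 18.6×10⁻⁶×146×310 + 13×10⁻⁶×146×725 + 25.4×10⁻⁶×146×850 = 5.37 mm.
The rigid supports impose zero overall length change; the single axial force P common to all segments must satisfy P Σ Lᵢ/(AᵢEᵢ) = δ_free.
Σ Lᵢ/(AᵢEᵢ) = 310/(2250×102×10³) + 725/(2250×196×10³) + 850/(2350×44×10³) = 1.122×10⁻⁵ mm/N.
P = 5.37 / 1.122×10⁻⁵ = 478800 N = 478.8 kN, tensile.
σ_{magnesium alloy} = P / A = 478800 / 2350 = 203.8 MPa.

σ ≈ 204 MPa (tensile)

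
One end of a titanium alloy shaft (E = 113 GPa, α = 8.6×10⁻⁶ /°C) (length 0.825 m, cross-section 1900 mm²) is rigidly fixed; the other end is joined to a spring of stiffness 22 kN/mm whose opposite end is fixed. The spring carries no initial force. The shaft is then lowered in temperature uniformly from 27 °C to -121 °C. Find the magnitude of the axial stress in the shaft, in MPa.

σ ≈ 11.2 MPa (tensile)

Free thermal contraction: δ_free = αΔT L = 8.6×10⁻⁶ × 148 × 825 = 1.05 mm.
Let P be the tensile force in the spring. The shaft extends elastically by PL/(AE) and the spring stretches by P/k; together these equal δ_free.
So P = δ_free / [L/(AE) + 1/k] = 1.05 / [ 825/(1900×113×10³) + 1/(22×10³) ].
P = 1.05 / 4.93×10⁻⁵ = 21300 N.
σ = P/A = 21300/1900 = 11.21 MPa.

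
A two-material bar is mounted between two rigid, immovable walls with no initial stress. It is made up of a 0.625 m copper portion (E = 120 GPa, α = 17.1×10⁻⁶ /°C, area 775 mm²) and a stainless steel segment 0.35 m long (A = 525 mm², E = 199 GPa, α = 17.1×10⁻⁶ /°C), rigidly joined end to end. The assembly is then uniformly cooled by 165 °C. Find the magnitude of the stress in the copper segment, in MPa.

σ ≈ 352 MPa (tensile)

If the supports were absent, the total length change would be Σ αᵢΔT Lᵢ = 17.1×10⁻⁶×165×625 + 17.1×10⁻⁶×165×350 = 2.751 mm.
The rigid supports impose zero overall length change; the single axial force P common to all segments must satisfy P Σ Lᵢ/(AᵢEᵢ) = δ_free.
Σ Lᵢ/(AᵢEᵢ) = 625/(775×120×10³) + 350/(525×199×10³) = 1.007×10⁻⁵ mm/N.
Hence P = δ_free / Σ(L/AE) = 2.751/1.007×10⁻⁵ = 273.2 kN (tensile).
σ_{copper} = P / A = 273200 / 775 = 352.5 MPa.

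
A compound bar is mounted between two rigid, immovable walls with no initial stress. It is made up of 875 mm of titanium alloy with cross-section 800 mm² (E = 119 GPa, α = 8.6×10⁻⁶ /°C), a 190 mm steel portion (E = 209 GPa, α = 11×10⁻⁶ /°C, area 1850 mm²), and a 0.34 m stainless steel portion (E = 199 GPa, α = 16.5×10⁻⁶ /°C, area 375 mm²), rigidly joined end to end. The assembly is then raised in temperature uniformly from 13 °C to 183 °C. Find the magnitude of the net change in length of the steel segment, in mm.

Free thermal expansion of the whole bar: Σ αᵢΔT Lᵢ = 8.6×10⁻⁶×170×875 + 11×10⁻⁶×170×190 + 16.5×10⁻⁶×170×340 = 2.588 mm.
The rigid supports impose zero overall length change; the single axial force P common to all segments must satisfy P Σ Lᵢ/(AᵢEᵢ) = δ_free.
Σ Lᵢ/(AᵢEᵢ) = 875/(800×119×10³) + 190/(1850×209×10³) + 340/(375×199×10³) = 1.424×10⁻⁵ mm/N.
P = 2.588 / 1.424×10⁻⁵ = 181800 N = 181.8 kN, compressive.
For the steel segment, free thermal change = 11×10⁻⁶×170×190 = 0.3553 mm and elastic change from P = 181800×190/(1850×209×10³) = 0.08932 mm; these oppose, so the net change is 0.266 mm (segment lengthens).

|ΔL| ≈ 0.266 mm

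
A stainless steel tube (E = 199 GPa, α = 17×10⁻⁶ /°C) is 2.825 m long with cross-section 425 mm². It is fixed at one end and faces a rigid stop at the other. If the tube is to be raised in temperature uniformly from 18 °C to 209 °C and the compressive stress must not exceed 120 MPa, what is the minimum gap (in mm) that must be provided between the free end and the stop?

g ≈ 7.47 mm

With no wall the tube would lengthen by αΔT L = 17×10⁻⁶ × 191 × 2825 = 9.173 mm.
At the allowable stress the elastic shortening the wall may impose is σL/E = 120 × 2825 / (199×10³) = 1.704 mm.
The gap must absorb the remainder: g_min = 9.173 − 1.704 = 7.469 mm.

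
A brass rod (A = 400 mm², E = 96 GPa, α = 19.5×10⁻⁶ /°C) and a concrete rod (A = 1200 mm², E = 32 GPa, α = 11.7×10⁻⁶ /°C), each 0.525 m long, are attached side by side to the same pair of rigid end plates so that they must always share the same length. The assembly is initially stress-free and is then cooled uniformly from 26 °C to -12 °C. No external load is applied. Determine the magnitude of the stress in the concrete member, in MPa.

σ ≈ 4.74 MPa (compressive)

Equilibrium of a rigid end plate with no external load gives equal and opposite internal forces ±P in the two members. Since α_{brass} > α_{concrete}, cooling drives the brass into tension and the concrete into compression.
Compatibility of the two members (thermal + elastic change equal): (α₁ − α₂)ΔT = P·[1/(A₁E₁) + 1/(A₂E₂)].
|α₁ − α₂|·ΔT = 7.8×10⁻⁶ × 38 = 0.0002964.
1/(A₁E₁) + 1/(A₂E₂) = 1/(400×96×10³) + 1/(1200×32×10³) = 5.208×10⁻⁸ N⁻¹.
P = 0.0002964 / 5.208×10⁻⁸ = 5691 N = 5.691 kN.
σ_{concrete} = P/A₂ = 5691/1200 = 4.742 MPa, compressive.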